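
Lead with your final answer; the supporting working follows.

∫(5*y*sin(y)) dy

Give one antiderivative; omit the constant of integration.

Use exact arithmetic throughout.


The answer is -5*y*cos(y) + 5*sin(y).
Step 1. Integrate ∫(5*y*sin(y)) dy by parts with u = y, dv = (5*sin(y)) dy, so v = -5*cos(y): now -5*y*cos(y) + ∫(5*cos(y)) dy.
Step 2. Evaluate the standard form: now -5*y*cos(y) + 5*sin(y).
Answer: -5*y*cos(y) + 5*sin(y).


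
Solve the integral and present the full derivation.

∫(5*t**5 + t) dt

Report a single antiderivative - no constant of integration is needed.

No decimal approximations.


Step 1. Rewrite: now ∫(t) dt + ∫(5*t**5) dt.
Step 2. Evaluate the standard form: now t**2/2 + ∫(5*t**5) dt.
Step 3. Evaluate the standard form: now 5*t**6/6 + t**2/2.
Answer: 5*t**6/6 + t**2/2.


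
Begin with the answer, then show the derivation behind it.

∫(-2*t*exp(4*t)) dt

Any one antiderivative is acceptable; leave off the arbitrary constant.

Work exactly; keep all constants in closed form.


The answer is -t*exp(4*t)/2 + exp(4*t)/8.
Step 1. Integrate ∫(-2*t*exp(4*t)) dt by parts with u = t, dv = (-2*exp(4*t)) dt, so v = -exp(4*t)/2: now -t*exp(4*t)/2 + ∫(exp(4*t)/2) dt.
Step 2. Evaluate the standard form: now -t*exp(4*t)/2 + exp(4*t)/8.
Answer: -t*exp(4*t)/2 + exp(4*t)/8.


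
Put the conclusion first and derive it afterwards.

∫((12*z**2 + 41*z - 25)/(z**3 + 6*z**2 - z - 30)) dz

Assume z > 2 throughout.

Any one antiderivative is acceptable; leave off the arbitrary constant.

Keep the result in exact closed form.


The answer is 3*log(z - 2) + 4*log(z + 3) + 5*log(z + 5).
Step 1. Decompose ∫((12*z**2 + 41*z - 25)/(z**3 + 6*z**2 - z - 30)) dz by partial fractions, (12*z**2 + 41*z - 25)/(z**3 + 6*z**2 - z - 30) = 5/(z + 5) + 4/(z + 3) + 3/(z - 2): now ∫(3/(z - 2)) dz + ∫(4/(z + 3)) dz + ∫(5/(z + 5)) dz.
Step 2. Evaluate the standard form [assuming z > -5]: now 5*log(z + 5) + ∫(3/(z - 2)) dz + ∫(4/(z + 3)) dz.
Step 3. Evaluate the standard form [assuming z > -3]: now 4*log(z + 3) + 5*log(z + 5) + ∫(3/(z - 2)) dz.
Step 4. Evaluate the standard form [assuming z > 2]: now 3*log(z - 2) + 4*log(z + 3) + 5*log(z + 5).
Answer: 3*log(z - 2) + 4*log(z + 3) + 5*log(z + 5).


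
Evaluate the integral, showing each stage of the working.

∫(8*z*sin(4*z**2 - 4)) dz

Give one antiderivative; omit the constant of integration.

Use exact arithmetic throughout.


Step 1. Substitute u = z**2 - 1, turning ∫(8*z*sin(4*z**2 - 4)) dz into ∫(4*sin(4*u)) du: now ∫(4*sin(4*u)) du.
Step 2. Evaluate the standard form: now -cos(4*u).
Step 3. Substitute back u = z**2 - 1: now -cos(4*z**2 - 4).
Answer: -cos(4*z**2 - 4).


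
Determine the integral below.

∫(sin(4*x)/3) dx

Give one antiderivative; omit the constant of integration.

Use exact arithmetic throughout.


Answer: -cos(4*x)/12.


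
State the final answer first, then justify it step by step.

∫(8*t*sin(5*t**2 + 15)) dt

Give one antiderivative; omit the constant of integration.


The answer is -4*cos(5*t**2 + 15)/5.
Step 1. Substitute u = t**2 + 3, turning ∫(8*t*sin(5*t**2 + 15)) dt into ∫(4*sin(5*u)) du: now ∫(4*sin(5*u)) du.
Step 2. Evaluate the standard form: now -4*cos(5*u)/5.
Step 3. Substitute back u = t**2 + 3: now -4*cos(5*t**2 + 15)/5.
Answer: -4*cos(5*t**2 + 15)/5.


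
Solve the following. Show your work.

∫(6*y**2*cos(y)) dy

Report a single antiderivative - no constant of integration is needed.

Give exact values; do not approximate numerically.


Step 1. Integrate ∫(6*y**2*cos(y)) dy by parts with u = y**2, dv = (6*cos(y)) dy, so v = 6*sin(y): now 6*y**2*sin(y) + ∫(-12*y*sin(y)) dy.
Step 2. Integrate ∫(-12*y*sin(y)) dy by parts with u = y, dv = (-12*sin(y)) dy, so v = 12*cos(y): now 6*y**2*sin(y) + 12*y*cos(y) + ∫(-12*cos(y)) dy.
Step 3. Evaluate the standard form: now 6*y**2*sin(y) + 12*y*cos(y) - 12*sin(y).
Answer: 6*y**2*sin(y) + 12*y*cos(y) - 12*sin(y).


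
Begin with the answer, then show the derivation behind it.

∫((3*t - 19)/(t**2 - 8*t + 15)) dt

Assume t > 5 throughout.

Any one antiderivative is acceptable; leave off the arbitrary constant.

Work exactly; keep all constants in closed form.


The answer is -2*log(t - 5) + 5*log(t - 3).
Step 1. Decompose ∫((3*t - 19)/(t**2 - 8*t + 15)) dt by partial fractions, (3*t - 19)/(t**2 - 8*t + 15) = 5/(t - 3) - 2/(t - 5): now ∫(-2/(t - 5)) dt + ∫(5/(t - 3)) dt.
Step 2. Evaluate the standard form [assuming t > 5]: now -2*log(t - 5) + ∫(5/(t - 3)) dt.
Step 3. Evaluate the standard form [assuming t > 3]: now -2*log(t - 5) + 5*log(t - 3).
Answer: -2*log(t - 5) + 5*log(t - 3).


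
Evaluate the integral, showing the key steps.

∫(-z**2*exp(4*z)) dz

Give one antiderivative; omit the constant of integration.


Step 1. Integrate ∫(-z**2*exp(4*z)) dz by parts with u = z**2, dv = (-exp(4*z)) dz, so v = -exp(4*z)/4: now -z**2*exp(4*z)/4 + ∫(z*exp(4*z)/2) dz.
Step 2. Integrate ∫(z*exp(4*z)/2) dz by parts with u = z, dv = (exp(4*z)/2) dz, so v = exp(4*z)/8: now -z**2*exp(4*z)/4 + z*exp(4*z)/8 + ∫(-exp(4*z)/8) dz.
Step 3. Evaluate the standard form: now -z**2*exp(4*z)/4 + z*exp(4*z)/8 - exp(4*z)/32.
Answer: -z**2*exp(4*z)/4 + z*exp(4*z)/8 - exp(4*z)/32.


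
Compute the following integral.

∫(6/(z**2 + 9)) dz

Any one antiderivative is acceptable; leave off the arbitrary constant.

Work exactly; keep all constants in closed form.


Answer: 2*atan(z/3).


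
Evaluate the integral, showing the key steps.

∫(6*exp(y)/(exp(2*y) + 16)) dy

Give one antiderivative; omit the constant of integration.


Step 1. Substitute u = exp(y), turning ∫(6*exp(y)/(exp(2*y) + 16)) dy into ∫(6/(u**2 + 16)) du: now ∫(6/(u**2 + 16)) du.
Step 2. Evaluate the standard form: now 3*atan(u/4)/2.
Step 3. Substitute back u = exp(y): now 3*atan(exp(y)/4)/2.
Answer: 3*atan(exp(y)/4)/2.


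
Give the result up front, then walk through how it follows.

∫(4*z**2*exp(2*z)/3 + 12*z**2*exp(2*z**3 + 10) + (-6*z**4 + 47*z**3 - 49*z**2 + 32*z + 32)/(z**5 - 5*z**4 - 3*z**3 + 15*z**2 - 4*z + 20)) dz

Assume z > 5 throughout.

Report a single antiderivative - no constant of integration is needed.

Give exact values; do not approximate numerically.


The answer is 2*z**2*exp(2*z)/3 - 2*z*exp(2*z)/3 + exp(2*z)/3 + 2*exp(2*z**3 + 10) + 2*log(z - 5) - 3*log(z - 2) - 5*log(z + 2) + 3*atan(z).
Step 1. Rewrite: now ∫(4*z**2*exp(2*z)/3) dz + ∫(12*z**2*exp(2*z**3 + 10)) dz + ∫((-6*z**4 + 47*z**3 - 49*z**2 + 32*z + 32)/(z**5 - 5*z**4 - 3*z**3 + 15*z**2 - 4*z + 20)) dz.
Step 2. Decompose ∫((-6*z**4 + 47*z**3 - 49*z**2 + 32*z + 32)/(z**5 - 5*z**4 - 3*z**3 + 15*z**2 - 4*z + 20)) dz by partial fractions, (-6*z**4 + 47*z**3 - 49*z**2 + 32*z + 32)/(z**5 - 5*z**4 - 3*z**3 + 15*z**2 - 4*z + 20) = 3/(z**2 + 1) - 5/(z + 2) - 3/(z - 2) + 2/(z - 5): now ∫(4*z**2*exp(2*z)/3) dz + ∫(12*z**2*exp(2*z**3 + 10)) dz + ∫(2/(z - 5)) dz + ∫(-3/(z - 2)) dz + ∫(-5/(z + 2)) dz + ∫(3/(z**2 + 1)) dz.
Step 3. Evaluate the standard form [assuming z > -2]: now -5*log(z + 2) + ∫(4*z**2*exp(2*z)/3) dz + ∫(12*z**2*exp(2*z**3 + 10)) dz + ∫(2/(z - 5)) dz + ∫(-3/(z - 2)) dz + ∫(3/(z**2 + 1)) dz.
Step 4. Evaluate the standard form [assuming z > 5]: now 2*log(z - 5) - 5*log(z + 2) + ∫(4*z**2*exp(2*z)/3) dz + ∫(12*z**2*exp(2*z**3 + 10)) dz + ∫(-3/(z - 2)) dz + ∫(3/(z**2 + 1)) dz.
Step 5. Evaluate the standard form [assuming z > 2]: now 2*log(z - 5) - 3*log(z - 2) - 5*log(z + 2) + ∫(4*z**2*exp(2*z)/3) dz + ∫(12*z**2*exp(2*z**3 + 10)) dz + ∫(3/(z**2 + 1)) dz.
Step 6. Evaluate the standard form: now 2*log(z - 5) - 3*log(z - 2) - 5*log(z + 2) + 3*atan(z) + ∫(4*z**2*exp(2*z)/3) dz + ∫(12*z**2*exp(2*z**3 + 10)) dz.
Step 7. Substitute u = z**3 + 5, turning ∫(12*z**2*exp(2*z**3 + 10)) dz into ∫(4*exp(2*u)) du: now 2*log(z - 5) - 3*log(z - 2) - 5*log(z + 2) + 3*atan(z) + ∫(4*z**2*exp(2*z)/3) dz + ∫(4*exp(2*u)) du.
Step 8. Evaluate the standard form: now 2*exp(2*u) + 2*log(z - 5) - 3*log(z - 2) - 5*log(z + 2) + 3*atan(z) + ∫(4*z**2*exp(2*z)/3) dz.
Step 9. Substitute back u = z**3 + 5: now 2*exp(2*z**3 + 10) + 2*log(z - 5) - 3*log(z - 2) - 5*log(z + 2) + 3*atan(z) + ∫(4*z**2*exp(2*z)/3) dz.
Step 10. Integrate ∫(4*z**2*exp(2*z)/3) dz by parts with u = z**2, dv = (4*exp(2*z)/3) dz, so v = 2*exp(2*z)/3: now 2*z**2*exp(2*z)/3 + 2*exp(2*z**3 + 10) + 2*log(z - 5) - 3*log(z - 2) - 5*log(z + 2) + 3*atan(z) + ∫(-4*z*exp(2*z)/3) dz.
Step 11. Integrate ∫(-4*z*exp(2*z)/3) dz by parts with u = z, dv = (-4*exp(2*z)/3) dz, so v = -2*exp(2*z)/3: now 2*z**2*exp(2*z)/3 - 2*z*exp(2*z)/3 + 2*exp(2*z**3 + 10) + 2*log(z - 5) - 3*log(z - 2) - 5*log(z + 2) + 3*atan(z) + ∫(2*exp(2*z)/3) dz.
Step 12. Evaluate the standard form: now 2*z**2*exp(2*z)/3 - 2*z*exp(2*z)/3 + exp(2*z)/3 + 2*exp(2*z**3 + 10) + 2*log(z - 5) - 3*log(z - 2) - 5*log(z + 2) + 3*atan(z).
Answer: 2*z**2*exp(2*z)/3 - 2*z*exp(2*z)/3 + exp(2*z)/3 + 2*exp(2*z**3 + 10) + 2*log(z - 5) - 3*log(z - 2) - 5*log(z + 2) + 3*atan(z).


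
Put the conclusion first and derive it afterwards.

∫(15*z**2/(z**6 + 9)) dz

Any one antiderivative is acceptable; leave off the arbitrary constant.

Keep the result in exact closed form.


The answer is 5*atan(z**3/3)/3.
Step 1. Substitute u = z**3, turning ∫(15*z**2/(z**6 + 9)) dz into ∫(5/(u**2 + 9)) du: now ∫(5/(u**2 + 9)) du.
Step 2. Evaluate the standard form: now 5*atan(u/3)/3.
Step 3. Substitute back u = z**3: now 5*atan(z**3/3)/3.
Answer: 5*atan(z**3/3)/3.


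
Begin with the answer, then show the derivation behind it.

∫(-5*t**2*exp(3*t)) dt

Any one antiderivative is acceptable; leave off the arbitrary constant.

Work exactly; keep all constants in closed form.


The answer is -5*t**2*exp(3*t)/3 + 10*t*exp(3*t)/9 - 10*exp(3*t)/27.
Step 1. Integrate ∫(-5*t**2*exp(3*t)) dt by parts with u = t**2, dv = (-5*exp(3*t)) dt, so v = -5*exp(3*t)/3: now -5*t**2*exp(3*t)/3 + ∫(10*t*exp(3*t)/3) dt.
Step 2. Integrate ∫(10*t*exp(3*t)/3) dt by parts with u = t, dv = (10*exp(3*t)/3) dt, so v = 10*exp(3*t)/9: now -5*t**2*exp(3*t)/3 + 10*t*exp(3*t)/9 + ∫(-10*exp(3*t)/9) dt.
Step 3. Evaluate the standard form: now -5*t**2*exp(3*t)/3 + 10*t*exp(3*t)/9 - 10*exp(3*t)/27.
Answer: -5*t**2*exp(3*t)/3 + 10*t*exp(3*t)/9 - 10*exp(3*t)/27.


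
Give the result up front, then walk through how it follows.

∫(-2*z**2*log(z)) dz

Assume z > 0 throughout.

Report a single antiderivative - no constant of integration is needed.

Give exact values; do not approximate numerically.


The answer is -2*z**3*log(z)/3 + 2*z**3/9.
Step 1. Integrate ∫(-2*z**2*log(z)) dz by parts with u = log(z), dv = (-2*z**2) dz, so v = -2*z**3/3 [assuming z > 0]: now -2*z**3*log(z)/3 + ∫(2*z**2/3) dz.
Step 2. Evaluate the standard form: now -2*z**3*log(z)/3 + 2*z**3/9.
Answer: -2*z**3*log(z)/3 + 2*z**3/9.


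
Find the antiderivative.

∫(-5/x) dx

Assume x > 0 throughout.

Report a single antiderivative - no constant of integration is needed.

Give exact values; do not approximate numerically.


Answer: -5*log(x).


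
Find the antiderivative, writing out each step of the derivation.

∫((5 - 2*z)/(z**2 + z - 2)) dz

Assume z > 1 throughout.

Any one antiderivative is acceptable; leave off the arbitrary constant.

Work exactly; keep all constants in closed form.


Step 1. Decompose ∫((5 - 2*z)/(z**2 + z - 2)) dz by partial fractions, (5 - 2*z)/(z**2 + z - 2) = -3/(z + 2) + 1/(z - 1): now ∫(1/(z - 1)) dz + ∫(-3/(z + 2)) dz.
Step 2. Evaluate the standard form [assuming z > 1]: now log(z - 1) + ∫(-3/(z + 2)) dz.
Step 3. Evaluate the standard form [assuming z > -2]: now log(z - 1) - 3*log(z + 2).
Answer: log(z - 1) - 3*log(z + 2).


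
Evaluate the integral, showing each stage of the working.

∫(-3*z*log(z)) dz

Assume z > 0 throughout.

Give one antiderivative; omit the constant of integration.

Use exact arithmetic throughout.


Step 1. Integrate ∫(-3*z*log(z)) dz by parts with u = log(z), dv = (-3*z) dz, so v = -3*z**2/2 [assuming z > 0]: now -3*z**2*log(z)/2 + ∫(3*z/2) dz.
Step 2. Evaluate the standard form: now -3*z**2*log(z)/2 + 3*z**2/4.
Answer: -3*z**2*log(z)/2 + 3*z**2/4.


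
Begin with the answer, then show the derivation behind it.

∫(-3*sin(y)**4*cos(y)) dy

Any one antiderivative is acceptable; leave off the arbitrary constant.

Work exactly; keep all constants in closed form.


The answer is -3*sin(y)**5/5.
Step 1. Substitute u = sin(y), turning ∫(-3*sin(y)**4*cos(y)) dy into ∫(-3*u**4) du: now ∫(-3*u**4) du.
Step 2. Evaluate the standard form: now -3*u**5/5.
Step 3. Substitute back u = sin(y): now -3*sin(y)**5/5.
Answer: -3*sin(y)**5/5.


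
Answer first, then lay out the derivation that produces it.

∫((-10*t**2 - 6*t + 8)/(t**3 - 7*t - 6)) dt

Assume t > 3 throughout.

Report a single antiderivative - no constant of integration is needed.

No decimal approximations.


The answer is -5*log(t - 3) - log(t + 1) - 4*log(t + 2).
Step 1. Decompose ∫((-10*t**2 - 6*t + 8)/(t**3 - 7*t - 6)) dt by partial fractions, (-10*t**2 - 6*t + 8)/(t**3 - 7*t - 6) = -4/(t + 2) - 1/(t + 1) - 5/(t - 3): now ∫(-5/(t - 3)) dt + ∫(-1/(t + 1)) dt + ∫(-4/(t + 2)) dt.
Step 2. Evaluate the standard form [assuming t > -2]: now -4*log(t + 2) + ∫(-5/(t - 3)) dt + ∫(-1/(t + 1)) dt.
Step 3. Evaluate the standard form [assuming t > 3]: now -5*log(t - 3) - 4*log(t + 2) + ∫(-1/(t + 1)) dt.
Step 4. Evaluate the standard form [assuming t > -1]: now -5*log(t - 3) - log(t + 1) - 4*log(t + 2).
Answer: -5*log(t - 3) - log(t + 1) - 4*log(t + 2).


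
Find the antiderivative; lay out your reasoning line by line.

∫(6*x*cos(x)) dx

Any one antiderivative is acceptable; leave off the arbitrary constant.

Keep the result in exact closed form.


Step 1. Integrate ∫(6*x*cos(x)) dx by parts with u = x, dv = (6*cos(x)) dx, so v = 6*sin(x): now 6*x*sin(x) + ∫(-6*sin(x)) dx.
Step 2. Evaluate the standard form: now 6*x*sin(x) + 6*cos(x).
Answer: 6*x*sin(x) + 6*cos(x).


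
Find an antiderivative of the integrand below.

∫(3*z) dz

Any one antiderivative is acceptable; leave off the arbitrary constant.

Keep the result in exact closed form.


Answer: 3*z**2/2.


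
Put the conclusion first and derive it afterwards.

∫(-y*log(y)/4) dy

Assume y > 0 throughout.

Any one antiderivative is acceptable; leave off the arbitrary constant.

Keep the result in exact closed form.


The answer is -y**2*log(y)/8 + y**2/16.
Step 1. Integrate ∫(-y*log(y)/4) dy by parts with u = log(y), dv = (-y/4) dy, so v = -y**2/8 [assuming y > 0]: now -y**2*log(y)/8 + ∫(y/8) dy.
Step 2. Evaluate the standard form: now -y**2*log(y)/8 + y**2/16.
Answer: -y**2*log(y)/8 + y**2/16.


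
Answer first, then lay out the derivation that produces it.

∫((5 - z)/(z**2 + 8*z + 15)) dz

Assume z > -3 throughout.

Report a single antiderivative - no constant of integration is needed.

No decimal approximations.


The answer is 4*log(z + 3) - 5*log(z + 5).
Step 1. Decompose ∫((5 - z)/(z**2 + 8*z + 15)) dz by partial fractions, (5 - z)/(z**2 + 8*z + 15) = -5/(z + 5) + 4/(z + 3): now ∫(4/(z + 3)) dz + ∫(-5/(z + 5)) dz.
Step 2. Evaluate the standard form [assuming z > -5]: now -5*log(z + 5) + ∫(4/(z + 3)) dz.
Step 3. Evaluate the standard form [assuming z > -3]: now 4*log(z + 3) - 5*log(z + 5).
Answer: 4*log(z + 3) - 5*log(z + 5).


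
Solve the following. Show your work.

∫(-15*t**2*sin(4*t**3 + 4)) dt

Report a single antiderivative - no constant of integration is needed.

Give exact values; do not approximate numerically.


Step 1. Substitute u = t**3 + 1, turning ∫(-15*t**2*sin(4*t**3 + 4)) dt into ∫(-5*sin(4*u)) du: now ∫(-5*sin(4*u)) du.
Step 2. Evaluate the standard form: now 5*cos(4*u)/4.
Step 3. Substitute back u = t**3 + 1: now 5*cos(4*t**3 + 4)/4.
Answer: 5*cos(4*t**3 + 4)/4.


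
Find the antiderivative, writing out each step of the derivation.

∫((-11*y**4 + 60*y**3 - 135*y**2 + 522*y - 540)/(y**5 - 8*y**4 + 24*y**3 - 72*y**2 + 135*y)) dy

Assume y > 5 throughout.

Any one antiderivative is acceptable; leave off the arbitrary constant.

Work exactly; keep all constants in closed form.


Step 1. Decompose ∫((-11*y**4 + 60*y**3 - 135*y**2 + 522*y - 540)/(y**5 - 8*y**4 + 24*y**3 - 72*y**2 + 135*y)) dy by partial fractions, (-11*y**4 + 60*y**3 - 135*y**2 + 522*y - 540)/(y**5 - 8*y**4 + 24*y**3 - 72*y**2 + 135*y) = -3/(y**2 + 9) - 5/(y - 3) - 2/(y - 5) - 4/y: now ∫(-4/y) dy + ∫(-2/(y - 5)) dy + ∫(-5/(y - 3)) dy + ∫(-3/(y**2 + 9)) dy.
Step 2. Evaluate the standard form [assuming y > 3]: now -5*log(y - 3) + ∫(-4/y) dy + ∫(-2/(y - 5)) dy + ∫(-3/(y**2 + 9)) dy.
Step 3. Evaluate the standard form [assuming y > 5]: now -2*log(y - 5) - 5*log(y - 3) + ∫(-4/y) dy + ∫(-3/(y**2 + 9)) dy.
Step 4. Evaluate the standard form [assuming y > 0]: now -4*log(y) - 2*log(y - 5) - 5*log(y - 3) + ∫(-3/(y**2 + 9)) dy.
Step 5. Evaluate the standard form: now -4*log(y) - 2*log(y - 5) - 5*log(y - 3) - atan(y/3).
Answer: -4*log(y) - 2*log(y - 5) - 5*log(y - 3) - atan(y/3).


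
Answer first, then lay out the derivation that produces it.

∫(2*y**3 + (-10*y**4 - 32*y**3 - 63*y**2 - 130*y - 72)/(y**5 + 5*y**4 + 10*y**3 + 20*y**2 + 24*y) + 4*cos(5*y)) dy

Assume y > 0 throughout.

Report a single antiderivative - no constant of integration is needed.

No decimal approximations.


The answer is y**4/2 - 3*log(y) - 2*log(y + 2) - 5*log(y + 3) + 4*sin(5*y)/5 - atan(y/2)/2.
Step 1. Rewrite: now ∫(2*y**3) dy + ∫((-10*y**4 - 32*y**3 - 63*y**2 - 130*y - 72)/(y**5 + 5*y**4 + 10*y**3 + 20*y**2 + 24*y)) dy + ∫(4*cos(5*y)) dy.
Step 2. Evaluate the standard form: now 4*sin(5*y)/5 + ∫(2*y**3) dy + ∫((-10*y**4 - 32*y**3 - 63*y**2 - 130*y - 72)/(y**5 + 5*y**4 + 10*y**3 + 20*y**2 + 24*y)) dy.
Step 3. Decompose ∫((-10*y**4 - 32*y**3 - 63*y**2 - 130*y - 72)/(y**5 + 5*y**4 + 10*y**3 + 20*y**2 + 24*y)) dy by partial fractions, (-10*y**4 - 32*y**3 - 63*y**2 - 130*y - 72)/(y**5 + 5*y**4 + 10*y**3 + 20*y**2 + 24*y) = -1/(y**2 + 4) - 5/(y + 3) - 2/(y + 2) - 3/y: now 4*sin(5*y)/5 + ∫(-3/y) dy + ∫(2*y**3) dy + ∫(-2/(y + 2)) dy + ∫(-5/(y + 3)) dy + ∫(-1/(y**2 + 4)) dy.
Step 4. Evaluate the standard form [assuming y > -3]: now -5*log(y + 3) + 4*sin(5*y)/5 + ∫(-3/y) dy + ∫(2*y**3) dy + ∫(-2/(y + 2)) dy + ∫(-1/(y**2 + 4)) dy.
Step 5. Evaluate the standard form [assuming y > 0]: now -3*log(y) - 5*log(y + 3) + 4*sin(5*y)/5 + ∫(2*y**3) dy + ∫(-2/(y + 2)) dy + ∫(-1/(y**2 + 4)) dy.
Step 6. Evaluate the standard form [assuming y > -2]: now -3*log(y) - 2*log(y + 2) - 5*log(y + 3) + 4*sin(5*y)/5 + ∫(2*y**3) dy + ∫(-1/(y**2 + 4)) dy.
Step 7. Evaluate the standard form: now -3*log(y) - 2*log(y + 2) - 5*log(y + 3) + 4*sin(5*y)/5 - atan(y/2)/2 + ∫(2*y**3) dy.
Step 8. Evaluate the standard form: now y**4/2 - 3*log(y) - 2*log(y + 2) - 5*log(y + 3) + 4*sin(5*y)/5 - atan(y/2)/2.
Answer: y**4/2 - 3*log(y) - 2*log(y + 2) - 5*log(y + 3) + 4*sin(5*y)/5 - atan(y/2)/2.


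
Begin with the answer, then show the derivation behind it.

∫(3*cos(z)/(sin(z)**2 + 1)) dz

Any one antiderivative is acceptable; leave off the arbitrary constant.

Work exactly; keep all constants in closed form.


The answer is 3*atan(sin(z)).
Step 1. Substitute u = sin(z), turning ∫(3*cos(z)/(sin(z)**2 + 1)) dz into ∫(3/(u**2 + 1)) du: now ∫(3/(u**2 + 1)) du.
Step 2. Evaluate the standard form: now 3*atan(u).
Step 3. Substitute back u = sin(z): now 3*atan(sin(z)).
Answer: 3*atan(sin(z)).


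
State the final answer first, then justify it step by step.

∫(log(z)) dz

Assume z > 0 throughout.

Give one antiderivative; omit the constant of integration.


The answer is z*log(z) - z.
Step 1. Integrate ∫(log(z)) dz by parts with u = log(z), dv = (1) dz, so v = z [assuming z > 0]: now z*log(z) + ∫(-1) dz.
Step 2. Evaluate the standard form: now z*log(z) - z.
Answer: z*log(z) - z.


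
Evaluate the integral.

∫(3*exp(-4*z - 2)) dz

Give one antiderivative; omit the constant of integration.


Answer: -3*exp(-4*z - 2)/4.


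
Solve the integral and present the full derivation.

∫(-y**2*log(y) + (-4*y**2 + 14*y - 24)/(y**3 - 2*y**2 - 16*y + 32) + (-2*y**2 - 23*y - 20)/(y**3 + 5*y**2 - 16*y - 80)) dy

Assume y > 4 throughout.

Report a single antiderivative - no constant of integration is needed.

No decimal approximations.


Step 1. Rewrite: now ∫(-y**2*log(y)) dy + ∫((-4*y**2 + 14*y - 24)/(y**3 - 2*y**2 - 16*y + 32)) dy + ∫((-2*y**2 - 23*y - 20)/(y**3 + 5*y**2 - 16*y - 80)) dy.
Step 2. Integrate ∫(-y**2*log(y)) dy by parts with u = log(y), dv = (-y**2) dy, so v = -y**3/3 [assuming y > 0]: now -y**3*log(y)/3 + ∫(y**2/3) dy + ∫((-4*y**2 + 14*y - 24)/(y**3 - 2*y**2 - 16*y + 32)) dy + ∫((-2*y**2 - 23*y - 20)/(y**3 + 5*y**2 - 16*y - 80)) dy.
Step 3. Evaluate the standard form: now -y**3*log(y)/3 + y**3/9 + ∫((-4*y**2 + 14*y - 24)/(y**3 - 2*y**2 - 16*y + 32)) dy + ∫((-2*y**2 - 23*y - 20)/(y**3 + 5*y**2 - 16*y - 80)) dy.
Step 4. Decompose ∫((-2*y**2 - 23*y - 20)/(y**3 + 5*y**2 - 16*y - 80)) dy by partial fractions, (-2*y**2 - 23*y - 20)/(y**3 + 5*y**2 - 16*y - 80) = 5/(y + 5) - 5/(y + 4) - 2/(y - 4): now -y**3*log(y)/3 + y**3/9 + ∫((-4*y**2 + 14*y - 24)/(y**3 - 2*y**2 - 16*y + 32)) dy + ∫(-2/(y - 4)) dy + ∫(-5/(y + 4)) dy + ∫(5/(y + 5)) dy.
Step 5. Evaluate the standard form [assuming y > 4]: now -y**3*log(y)/3 + y**3/9 - 2*log(y - 4) + ∫((-4*y**2 + 14*y - 24)/(y**3 - 2*y**2 - 16*y + 32)) dy + ∫(-5/(y + 4)) dy + ∫(5/(y + 5)) dy.
Step 6. Evaluate the standard form [assuming y > -4]: now -y**3*log(y)/3 + y**3/9 - 2*log(y - 4) - 5*log(y + 4) + ∫((-4*y**2 + 14*y - 24)/(y**3 - 2*y**2 - 16*y + 32)) dy + ∫(5/(y + 5)) dy.
Step 7. Evaluate the standard form [assuming y > -5]: now -y**3*log(y)/3 + y**3/9 - 2*log(y - 4) - 5*log(y + 4) + 5*log(y + 5) + ∫((-4*y**2 + 14*y - 24)/(y**3 - 2*y**2 - 16*y + 32)) dy.
Step 8. Decompose ∫((-4*y**2 + 14*y - 24)/(y**3 - 2*y**2 - 16*y + 32)) dy by partial fractions, (-4*y**2 + 14*y - 24)/(y**3 - 2*y**2 - 16*y + 32) = -3/(y + 4) + 1/(y - 2) - 2/(y - 4): now -y**3*log(y)/3 + y**3/9 - 2*log(y - 4) - 5*log(y + 4) + 5*log(y + 5) + ∫(-2/(y - 4)) dy + ∫(1/(y - 2)) dy + ∫(-3/(y + 4)) dy.
Step 9. Evaluate the standard form [assuming y > 4]: now -y**3*log(y)/3 + y**3/9 - 4*log(y - 4) - 5*log(y + 4) + 5*log(y + 5) + ∫(1/(y - 2)) dy + ∫(-3/(y + 4)) dy.
Step 10. Evaluate the standard form [assuming y > -4]: now -y**3*log(y)/3 + y**3/9 - 4*log(y - 4) - 8*log(y + 4) + 5*log(y + 5) + ∫(1/(y - 2)) dy.
Step 11. Evaluate the standard form [assuming y > 2]: now -y**3*log(y)/3 + y**3/9 - 4*log(y - 4) + log(y - 2) - 8*log(y + 4) + 5*log(y + 5).
Answer: -y**3*log(y)/3 + y**3/9 - 4*log(y - 4) + log(y - 2) - 8*log(y + 4) + 5*log(y + 5).


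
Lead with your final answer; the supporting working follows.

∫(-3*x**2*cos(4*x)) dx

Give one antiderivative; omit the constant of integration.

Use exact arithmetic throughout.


The answer is -3*x**2*sin(4*x)/4 - 3*x*cos(4*x)/8 + 3*sin(4*x)/32.
Step 1. Integrate ∫(-3*x**2*cos(4*x)) dx by parts with u = x**2, dv = (-3*cos(4*x)) dx, so v = -3*sin(4*x)/4: now -3*x**2*sin(4*x)/4 + ∫(3*x*sin(4*x)/2) dx.
Step 2. Integrate ∫(3*x*sin(4*x)/2) dx by parts with u = x, dv = (3*sin(4*x)/2) dx, so v = -3*cos(4*x)/8: now -3*x**2*sin(4*x)/4 - 3*x*cos(4*x)/8 + ∫(3*cos(4*x)/8) dx.
Step 3. Evaluate the standard form: now -3*x**2*sin(4*x)/4 - 3*x*cos(4*x)/8 + 3*sin(4*x)/32.
Answer: -3*x**2*sin(4*x)/4 - 3*x*cos(4*x)/8 + 3*sin(4*x)/32.


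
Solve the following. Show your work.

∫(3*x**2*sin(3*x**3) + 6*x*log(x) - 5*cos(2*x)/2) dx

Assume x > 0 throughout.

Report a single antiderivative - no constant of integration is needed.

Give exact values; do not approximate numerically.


Step 1. Rewrite: now ∫(6*x*log(x)) dx + ∫(3*x**2*sin(3*x**3)) dx + ∫(-5*cos(2*x)/2) dx.
Step 2. Evaluate the standard form: now -5*sin(2*x)/4 + ∫(6*x*log(x)) dx + ∫(3*x**2*sin(3*x**3)) dx.
Step 3. Integrate ∫(6*x*log(x)) dx by parts with u = log(x), dv = (6*x) dx, so v = 3*x**2 [assuming x > 0]: now 3*x**2*log(x) - 5*sin(2*x)/4 + ∫(-3*x) dx + ∫(3*x**2*sin(3*x**3)) dx.
Step 4. Evaluate the standard form: now 3*x**2*log(x) - 3*x**2/2 - 5*sin(2*x)/4 + ∫(3*x**2*sin(3*x**3)) dx.
Step 5. Substitute u = x**3, turning ∫(3*x**2*sin(3*x**3)) dx into ∫(sin(3*u)) du: now 3*x**2*log(x) - 3*x**2/2 - 5*sin(2*x)/4 + ∫(sin(3*u)) du.
Step 6. Evaluate the standard form: now 3*x**2*log(x) - 3*x**2/2 - 5*sin(2*x)/4 - cos(3*u)/3.
Step 7. Substitute back u = x**3: now 3*x**2*log(x) - 3*x**2/2 - 5*sin(2*x)/4 - cos(3*x**3)/3.
Answer: 3*x**2*log(x) - 3*x**2/2 - 5*sin(2*x)/4 - cos(3*x**3)/3.


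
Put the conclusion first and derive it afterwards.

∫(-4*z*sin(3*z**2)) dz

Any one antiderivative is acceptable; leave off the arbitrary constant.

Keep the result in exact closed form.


The answer is 2*cos(3*z**2)/3.
Step 1. Substitute u = z**2, turning ∫(-4*z*sin(3*z**2)) dz into ∫(-2*sin(3*u)) du: now ∫(-2*sin(3*u)) du.
Step 2. Evaluate the standard form: now 2*cos(3*u)/3.
Step 3. Substitute back u = z**2: now 2*cos(3*z**2)/3.
Answer: 2*cos(3*z**2)/3.


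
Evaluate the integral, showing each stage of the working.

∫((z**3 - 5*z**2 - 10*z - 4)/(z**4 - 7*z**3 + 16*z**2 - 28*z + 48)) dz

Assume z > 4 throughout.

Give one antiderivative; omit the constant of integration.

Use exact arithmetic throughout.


Step 1. Decompose ∫((z**3 - 5*z**2 - 10*z - 4)/(z**4 - 7*z**3 + 16*z**2 - 28*z + 48)) dz by partial fractions, (z**3 - 5*z**2 - 10*z - 4)/(z**4 - 7*z**3 + 16*z**2 - 28*z + 48) = 2/(z**2 + 4) + 4/(z - 3) - 3/(z - 4): now ∫(-3/(z - 4)) dz + ∫(4/(z - 3)) dz + ∫(2/(z**2 + 4)) dz.
Step 2. Evaluate the standard form [assuming z > 4]: now -3*log(z - 4) + ∫(4/(z - 3)) dz + ∫(2/(z**2 + 4)) dz.
Step 3. Evaluate the standard form [assuming z > 3]: now -3*log(z - 4) + 4*log(z - 3) + ∫(2/(z**2 + 4)) dz.
Step 4. Evaluate the standard form: now -3*log(z - 4) + 4*log(z - 3) + atan(z/2).
Answer: -3*log(z - 4) + 4*log(z - 3) + atan(z/2).


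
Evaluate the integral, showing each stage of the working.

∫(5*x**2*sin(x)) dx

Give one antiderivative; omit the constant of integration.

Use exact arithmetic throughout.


Step 1. Integrate ∫(5*x**2*sin(x)) dx by parts with u = x**2, dv = (5*sin(x)) dx, so v = -5*cos(x): now -5*x**2*cos(x) + ∫(10*x*cos(x)) dx.
Step 2. Integrate ∫(10*x*cos(x)) dx by parts with u = x, dv = (10*cos(x)) dx, so v = 10*sin(x): now -5*x**2*cos(x) + 10*x*sin(x) + ∫(-10*sin(x)) dx.
Step 3. Evaluate the standard form: now -5*x**2*cos(x) + 10*x*sin(x) + 10*cos(x).
Answer: -5*x**2*cos(x) + 10*x*sin(x) + 10*cos(x).


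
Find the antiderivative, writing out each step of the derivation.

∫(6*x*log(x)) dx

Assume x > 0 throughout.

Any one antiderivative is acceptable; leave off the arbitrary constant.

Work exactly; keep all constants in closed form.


Step 1. Integrate ∫(6*x*log(x)) dx by parts with u = log(x), dv = (6*x) dx, so v = 3*x**2 [assuming x > 0]: now 3*x**2*log(x) + ∫(-3*x) dx.
Step 2. Evaluate the standard form: now 3*x**2*log(x) - 3*x**2/2.
Answer: 3*x**2*log(x) - 3*x**2/2.


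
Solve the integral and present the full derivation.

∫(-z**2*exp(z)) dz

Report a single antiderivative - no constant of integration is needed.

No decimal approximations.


Step 1. Integrate ∫(-z**2*exp(z)) dz by parts with u = z**2, dv = (-exp(z)) dz, so v = -exp(z): now -z**2*exp(z) + ∫(2*z*exp(z)) dz.
Step 2. Integrate ∫(2*z*exp(z)) dz by parts with u = z, dv = (2*exp(z)) dz, so v = 2*exp(z): now -z**2*exp(z) + 2*z*exp(z) + ∫(-2*exp(z)) dz.
Step 3. Evaluate the standard form: now -z**2*exp(z) + 2*z*exp(z) - 2*exp(z).
Answer: -z**2*exp(z) + 2*z*exp(z) - 2*exp(z).


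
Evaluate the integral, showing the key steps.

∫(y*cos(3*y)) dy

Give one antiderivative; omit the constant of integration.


Step 1. Integrate ∫(y*cos(3*y)) dy by parts with u = y, dv = (cos(3*y)) dy, so v = sin(3*y)/3: now y*sin(3*y)/3 + ∫(-sin(3*y)/3) dy.
Step 2. Evaluate the standard form: now y*sin(3*y)/3 + cos(3*y)/9.
Answer: y*sin(3*y)/3 + cos(3*y)/9.


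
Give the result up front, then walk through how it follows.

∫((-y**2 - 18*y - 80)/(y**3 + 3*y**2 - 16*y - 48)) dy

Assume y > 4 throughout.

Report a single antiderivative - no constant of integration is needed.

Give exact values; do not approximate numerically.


The answer is -3*log(y - 4) + 5*log(y + 3) - 3*log(y + 4).
Step 1. Decompose ∫((-y**2 - 18*y - 80)/(y**3 + 3*y**2 - 16*y - 48)) dy by partial fractions, (-y**2 - 18*y - 80)/(y**3 + 3*y**2 - 16*y - 48) = -3/(y + 4) + 5/(y + 3) - 3/(y - 4): now ∫(-3/(y - 4)) dy + ∫(5/(y + 3)) dy + ∫(-3/(y + 4)) dy.
Step 2. Evaluate the standard form [assuming y > 4]: now -3*log(y - 4) + ∫(5/(y + 3)) dy + ∫(-3/(y + 4)) dy.
Step 3. Evaluate the standard form [assuming y > -4]: now -3*log(y - 4) - 3*log(y + 4) + ∫(5/(y + 3)) dy.
Step 4. Evaluate the standard form [assuming y > -3]: now -3*log(y - 4) + 5*log(y + 3) - 3*log(y + 4).
Answer: -3*log(y - 4) + 5*log(y + 3) - 3*log(y + 4).


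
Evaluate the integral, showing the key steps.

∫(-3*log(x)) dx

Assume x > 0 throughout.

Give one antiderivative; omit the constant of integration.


Step 1. Integrate ∫(-3*log(x)) dx by parts with u = log(x), dv = (-3) dx, so v = -3*x [assuming x > 0]: now -3*x*log(x) + ∫(3) dx.
Step 2. Evaluate the standard form: now -3*x*log(x) + 3*x.
Answer: -3*x*log(x) + 3*x.


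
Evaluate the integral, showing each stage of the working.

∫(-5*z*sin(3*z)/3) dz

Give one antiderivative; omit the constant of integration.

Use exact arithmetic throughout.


Step 1. Integrate ∫(-5*z*sin(3*z)/3) dz by parts with u = z, dv = (-5*sin(3*z)/3) dz, so v = 5*cos(3*z)/9: now 5*z*cos(3*z)/9 + ∫(-5*cos(3*z)/9) dz.
Step 2. Evaluate the standard form: now 5*z*cos(3*z)/9 - 5*sin(3*z)/27.
Answer: 5*z*cos(3*z)/9 - 5*sin(3*z)/27.


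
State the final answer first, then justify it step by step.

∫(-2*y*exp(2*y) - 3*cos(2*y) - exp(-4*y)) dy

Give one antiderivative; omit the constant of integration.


The answer is -y*exp(2*y) + exp(2*y)/2 - 3*sin(2*y)/2 + exp(-4*y)/4.
Step 1. Rewrite: now ∫(-2*y*exp(2*y)) dy + ∫(-exp(-4*y)) dy + ∫(-3*cos(2*y)) dy.
Step 2. Integrate ∫(-2*y*exp(2*y)) dy by parts with u = y, dv = (-2*exp(2*y)) dy, so v = -exp(2*y): now -y*exp(2*y) + ∫(-exp(-4*y)) dy + ∫(exp(2*y)) dy + ∫(-3*cos(2*y)) dy.
Step 3. Evaluate the standard form: now -y*exp(2*y) + exp(2*y)/2 + ∫(-exp(-4*y)) dy + ∫(-3*cos(2*y)) dy.
Step 4. Evaluate the standard form: now -y*exp(2*y) + exp(2*y)/2 - 3*sin(2*y)/2 + ∫(-exp(-4*y)) dy.
Step 5. Evaluate the standard form: now -y*exp(2*y) + exp(2*y)/2 - 3*sin(2*y)/2 + exp(-4*y)/4.
Answer: -y*exp(2*y) + exp(2*y)/2 - 3*sin(2*y)/2 + exp(-4*y)/4.


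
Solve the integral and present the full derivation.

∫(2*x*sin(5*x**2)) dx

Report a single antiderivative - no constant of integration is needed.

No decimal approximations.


Step 1. Substitute u = x**2, turning ∫(2*x*sin(5*x**2)) dx into ∫(sin(5*u)) du: now ∫(sin(5*u)) du.
Step 2. Evaluate the standard form: now -cos(5*u)/5.
Step 3. Substitute back u = x**2: now -cos(5*x**2)/5.
Answer: -cos(5*x**2)/5.


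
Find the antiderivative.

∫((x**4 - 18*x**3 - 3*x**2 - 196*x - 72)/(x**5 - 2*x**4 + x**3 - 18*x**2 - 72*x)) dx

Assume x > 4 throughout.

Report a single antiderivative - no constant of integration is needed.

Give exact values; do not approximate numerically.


Answer: log(x) - 3*log(x - 4) + 3*log(x + 2) + 2*atan(x/3)/3.


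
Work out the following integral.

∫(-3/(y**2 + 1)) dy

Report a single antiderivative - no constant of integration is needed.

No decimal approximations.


Answer: -3*atan(y).


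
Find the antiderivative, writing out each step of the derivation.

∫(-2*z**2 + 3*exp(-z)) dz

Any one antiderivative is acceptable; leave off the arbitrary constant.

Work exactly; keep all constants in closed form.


Step 1. Rewrite: now ∫(-2*z**2) dz + ∫(3*exp(-z)) dz.
Step 2. Evaluate the standard form: now -2*z**3/3 + ∫(3*exp(-z)) dz.
Step 3. Evaluate the standard form: now -2*z**3/3 - 3*exp(-z).
Answer: -2*z**3/3 - 3*exp(-z).


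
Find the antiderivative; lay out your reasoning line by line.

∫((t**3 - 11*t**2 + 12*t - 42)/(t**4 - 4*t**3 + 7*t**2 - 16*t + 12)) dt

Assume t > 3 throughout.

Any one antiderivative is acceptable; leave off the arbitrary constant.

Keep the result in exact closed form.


Step 1. Decompose ∫((t**3 - 11*t**2 + 12*t - 42)/(t**4 - 4*t**3 + 7*t**2 - 16*t + 12)) dt by partial fractions, (t**3 - 11*t**2 + 12*t - 42)/(t**4 - 4*t**3 + 7*t**2 - 16*t + 12) = -2/(t**2 + 4) + 4/(t - 1) - 3/(t - 3): now ∫(-3/(t - 3)) dt + ∫(4/(t - 1)) dt + ∫(-2/(t**2 + 4)) dt.
Step 2. Evaluate the standard form [assuming t > 3]: now -3*log(t - 3) + ∫(4/(t - 1)) dt + ∫(-2/(t**2 + 4)) dt.
Step 3. Evaluate the standard form [assuming t > 1]: now -3*log(t - 3) + 4*log(t - 1) + ∫(-2/(t**2 + 4)) dt.
Step 4. Evaluate the standard form: now -3*log(t - 3) + 4*log(t - 1) - atan(t/2).
Answer: -3*log(t - 3) + 4*log(t - 1) - atan(t/2).


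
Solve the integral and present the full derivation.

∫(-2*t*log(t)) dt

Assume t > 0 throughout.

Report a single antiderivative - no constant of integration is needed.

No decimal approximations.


Step 1. Integrate ∫(-2*t*log(t)) dt by parts with u = log(t), dv = (-2*t) dt, so v = -t**2 [assuming t > 0]: now -t**2*log(t) + ∫(t) dt.
Step 2. Evaluate the standard form: now -t**2*log(t) + t**2/2.
Answer: -t**2*log(t) + t**2/2.


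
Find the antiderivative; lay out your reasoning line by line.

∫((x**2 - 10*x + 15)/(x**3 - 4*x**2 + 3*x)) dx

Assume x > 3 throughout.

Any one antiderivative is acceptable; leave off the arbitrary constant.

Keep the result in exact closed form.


Step 1. Decompose ∫((x**2 - 10*x + 15)/(x**3 - 4*x**2 + 3*x)) dx by partial fractions, (x**2 - 10*x + 15)/(x**3 - 4*x**2 + 3*x) = -3/(x - 1) - 1/(x - 3) + 5/x: now ∫(5/x) dx + ∫(-1/(x - 3)) dx + ∫(-3/(x - 1)) dx.
Step 2. Evaluate the standard form [assuming x > 1]: now -3*log(x - 1) + ∫(5/x) dx + ∫(-1/(x - 3)) dx.
Step 3. Evaluate the standard form [assuming x > 0]: now 5*log(x) - 3*log(x - 1) + ∫(-1/(x - 3)) dx.
Step 4. Evaluate the standard form [assuming x > 3]: now 5*log(x) - log(x - 3) - 3*log(x - 1).
Answer: 5*log(x) - log(x - 3) - 3*log(x - 1).


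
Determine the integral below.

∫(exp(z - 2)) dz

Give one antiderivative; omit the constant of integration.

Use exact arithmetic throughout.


Answer: exp(z - 2).


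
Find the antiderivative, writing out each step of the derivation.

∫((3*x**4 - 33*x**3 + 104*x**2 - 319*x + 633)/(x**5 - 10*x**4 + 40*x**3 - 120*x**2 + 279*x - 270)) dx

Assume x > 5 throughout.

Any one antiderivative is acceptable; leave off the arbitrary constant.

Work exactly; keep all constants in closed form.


Step 1. Decompose ∫((3*x**4 - 33*x**3 + 104*x**2 - 319*x + 633)/(x**5 - 10*x**4 + 40*x**3 - 120*x**2 + 279*x - 270)) dx by partial fractions, (3*x**4 - 33*x**3 + 104*x**2 - 319*x + 633)/(x**5 - 10*x**4 + 40*x**3 - 120*x**2 + 279*x - 270) = -1/(x**2 + 9) + 5/(x - 2) + 1/(x - 3) - 3/(x - 5): now ∫(-3/(x - 5)) dx + ∫(1/(x - 3)) dx + ∫(5/(x - 2)) dx + ∫(-1/(x**2 + 9)) dx.
Step 2. Evaluate the standard form [assuming x > 2]: now 5*log(x - 2) + ∫(-3/(x - 5)) dx + ∫(1/(x - 3)) dx + ∫(-1/(x**2 + 9)) dx.
Step 3. Evaluate the standard form [assuming x > 5]: now -3*log(x - 5) + 5*log(x - 2) + ∫(1/(x - 3)) dx + ∫(-1/(x**2 + 9)) dx.
Step 4. Evaluate the standard form [assuming x > 3]: now -3*log(x - 5) + log(x - 3) + 5*log(x - 2) + ∫(-1/(x**2 + 9)) dx.
Step 5. Evaluate the standard form: now -3*log(x - 5) + log(x - 3) + 5*log(x - 2) - atan(x/3)/3.
Answer: -3*log(x - 5) + log(x - 3) + 5*log(x - 2) - atan(x/3)/3.


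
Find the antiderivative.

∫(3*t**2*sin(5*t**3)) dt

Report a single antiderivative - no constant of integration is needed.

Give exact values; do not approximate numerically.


Answer: -cos(5*t**3)/5.


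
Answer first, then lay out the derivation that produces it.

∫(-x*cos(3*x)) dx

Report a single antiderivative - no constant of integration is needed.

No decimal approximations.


The answer is -x*sin(3*x)/3 - cos(3*x)/9.
Step 1. Integrate ∫(-x*cos(3*x)) dx by parts with u = x, dv = (-cos(3*x)) dx, so v = -sin(3*x)/3: now -x*sin(3*x)/3 + ∫(sin(3*x)/3) dx.
Step 2. Evaluate the standard form: now -x*sin(3*x)/3 - cos(3*x)/9.
Answer: -x*sin(3*x)/3 - cos(3*x)/9.


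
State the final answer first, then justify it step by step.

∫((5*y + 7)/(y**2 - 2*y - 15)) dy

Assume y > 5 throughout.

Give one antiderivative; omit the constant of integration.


The answer is 4*log(y - 5) + log(y + 3).
Step 1. Decompose ∫((5*y + 7)/(y**2 - 2*y - 15)) dy by partial fractions, (5*y + 7)/(y**2 - 2*y - 15) = 1/(y + 3) + 4/(y - 5): now ∫(4/(y - 5)) dy + ∫(1/(y + 3)) dy.
Step 2. Evaluate the standard form [assuming y > 5]: now 4*log(y - 5) + ∫(1/(y + 3)) dy.
Step 3. Evaluate the standard form [assuming y > -3]: now 4*log(y - 5) + log(y + 3).
Answer: 4*log(y - 5) + log(y + 3).


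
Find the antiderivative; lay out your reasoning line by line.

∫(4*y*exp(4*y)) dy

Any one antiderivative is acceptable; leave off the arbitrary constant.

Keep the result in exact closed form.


Step 1. Integrate ∫(4*y*exp(4*y)) dy by parts with u = y, dv = (4*exp(4*y)) dy, so v = exp(4*y): now y*exp(4*y) + ∫(-exp(4*y)) dy.
Step 2. Evaluate the standard form: now y*exp(4*y) - exp(4*y)/4.
Answer: y*exp(4*y) - exp(4*y)/4.


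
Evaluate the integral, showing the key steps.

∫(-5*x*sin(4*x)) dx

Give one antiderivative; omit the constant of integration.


Step 1. Integrate ∫(-5*x*sin(4*x)) dx by parts with u = x, dv = (-5*sin(4*x)) dx, so v = 5*cos(4*x)/4: now 5*x*cos(4*x)/4 + ∫(-5*cos(4*x)/4) dx.
Step 2. Evaluate the standard form: now 5*x*cos(4*x)/4 - 5*sin(4*x)/16.
Answer: 5*x*cos(4*x)/4 - 5*sin(4*x)/16.


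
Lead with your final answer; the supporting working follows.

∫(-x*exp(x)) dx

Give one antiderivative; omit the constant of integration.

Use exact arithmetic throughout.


The answer is -x*exp(x) + exp(x).
Step 1. Integrate ∫(-x*exp(x)) dx by parts with u = x, dv = (-exp(x)) dx, so v = -exp(x): now -x*exp(x) + ∫(exp(x)) dx.
Step 2. Evaluate the standard form: now -x*exp(x) + exp(x).
Answer: -x*exp(x) + exp(x).


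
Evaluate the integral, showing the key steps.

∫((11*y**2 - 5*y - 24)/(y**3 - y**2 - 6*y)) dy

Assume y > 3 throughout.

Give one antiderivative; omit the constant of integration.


Step 1. Decompose ∫((11*y**2 - 5*y - 24)/(y**3 - y**2 - 6*y)) dy by partial fractions, (11*y**2 - 5*y - 24)/(y**3 - y**2 - 6*y) = 3/(y + 2) + 4/(y - 3) + 4/y: now ∫(4/y) dy + ∫(4/(y - 3)) dy + ∫(3/(y + 2)) dy.
Step 2. Evaluate the standard form [assuming y > 0]: now 4*log(y) + ∫(4/(y - 3)) dy + ∫(3/(y + 2)) dy.
Step 3. Evaluate the standard form [assuming y > 3]: now 4*log(y) + 4*log(y - 3) + ∫(3/(y + 2)) dy.
Step 4. Evaluate the standard form [assuming y > -2]: now 4*log(y) + 4*log(y - 3) + 3*log(y + 2).
Answer: 4*log(y) + 4*log(y - 3) + 3*log(y + 2).


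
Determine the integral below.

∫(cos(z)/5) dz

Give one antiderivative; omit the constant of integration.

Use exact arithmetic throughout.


Answer: sin(z)/5.


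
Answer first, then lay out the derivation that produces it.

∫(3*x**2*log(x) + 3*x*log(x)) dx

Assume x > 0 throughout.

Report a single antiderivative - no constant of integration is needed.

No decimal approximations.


The answer is x**3*log(x) - x**3/3 + 3*x**2*log(x)/2 - 3*x**2/4.
Step 1. Rewrite: now ∫(3*x*log(x)) dx + ∫(3*x**2*log(x)) dx.
Step 2. Integrate ∫(3*x**2*log(x)) dx by parts with u = log(x), dv = (3*x**2) dx, so v = x**3 [assuming x > 0]: now x**3*log(x) + ∫(-x**2) dx + ∫(3*x*log(x)) dx.
Step 3. Evaluate the standard form: now x**3*log(x) - x**3/3 + ∫(3*x*log(x)) dx.
Step 4. Integrate ∫(3*x*log(x)) dx by parts with u = log(x), dv = (3*x) dx, so v = 3*x**2/2 [assuming x > 0]: now x**3*log(x) - x**3/3 + 3*x**2*log(x)/2 + ∫(-3*x/2) dx.
Step 5. Evaluate the standard form: now x**3*log(x) - x**3/3 + 3*x**2*log(x)/2 - 3*x**2/4.
Answer: x**3*log(x) - x**3/3 + 3*x**2*log(x)/2 - 3*x**2/4.


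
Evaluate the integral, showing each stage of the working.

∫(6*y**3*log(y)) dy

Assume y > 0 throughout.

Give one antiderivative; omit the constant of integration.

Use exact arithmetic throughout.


Step 1. Integrate ∫(6*y**3*log(y)) dy by parts with u = log(y), dv = (6*y**3) dy, so v = 3*y**4/2 [assuming y > 0]: now 3*y**4*log(y)/2 + ∫(-3*y**3/2) dy.
Step 2. Evaluate the standard form: now 3*y**4*log(y)/2 - 3*y**4/8.
Answer: 3*y**4*log(y)/2 - 3*y**4/8.
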